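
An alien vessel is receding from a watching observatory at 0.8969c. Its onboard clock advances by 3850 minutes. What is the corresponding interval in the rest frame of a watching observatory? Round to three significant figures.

Lorentz factor: γ = (1 − 0.80442961)^(−1/2) = 2.2612.
The onboard clock measures proper time, so the interval in the rest frame of a watching observatory is dilated: Δt = γ·Δτ = 2.2612 × 3850 minutes = 8710 minutes.

8710 minutes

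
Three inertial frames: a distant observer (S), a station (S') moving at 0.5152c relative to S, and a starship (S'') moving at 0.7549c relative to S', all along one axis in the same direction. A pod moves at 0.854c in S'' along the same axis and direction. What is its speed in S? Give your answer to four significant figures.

Apply u = (u'+v)/(1+u'v) twice. Pod in the station frame: (0.854+0.7549)/(1+0.854·0.7549) = 1.6089/1.6446846 = 0.97824c.
That velocity, transformed to the rest frame of a distant observer: (0.97824+0.5152)/(1+0.97824·0.5152) = 1.49344/1.503989248 = 0.99299c.

0.9930c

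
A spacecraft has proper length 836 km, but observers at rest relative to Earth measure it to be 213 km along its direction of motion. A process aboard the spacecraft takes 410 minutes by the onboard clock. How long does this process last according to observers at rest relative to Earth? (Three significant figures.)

1610 minutes

From L = L₀/γ: γ = 836/213 = 3.92488.
Δt = γΔτ = 3.92488 × 410 = 1610 minutes.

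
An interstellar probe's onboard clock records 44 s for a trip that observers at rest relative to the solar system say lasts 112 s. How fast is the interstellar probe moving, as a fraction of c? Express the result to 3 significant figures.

0.920c

γ = Δt/Δτ = 112/44 = 2.5455.
β = √(1 − 1/γ²) = √(1 − 0.154331) = √0.845669 = 0.920.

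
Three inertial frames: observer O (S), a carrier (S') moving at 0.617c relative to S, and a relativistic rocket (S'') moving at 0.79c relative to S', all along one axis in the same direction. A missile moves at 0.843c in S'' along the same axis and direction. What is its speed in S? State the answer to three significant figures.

0.995c

Compose velocities in two stages. Stage 1 (into S'): u₁ = (0.843+0.79)/(1+0.843×0.79) = 0.98021.
Stage 2 (into S): u = (0.98021+0.617)/(1+0.98021×0.617) = 0.99528, so the speed is 0.995c.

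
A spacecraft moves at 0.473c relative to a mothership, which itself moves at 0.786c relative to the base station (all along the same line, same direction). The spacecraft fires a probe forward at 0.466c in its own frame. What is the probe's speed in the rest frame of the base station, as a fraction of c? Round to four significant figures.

Apply u = (u'+v)/(1+u'v) twice. Probe in the mothership frame: (0.466+0.473)/(1+0.466·0.473) = 0.939/1.220418 = 0.76941c.
That velocity, transformed to the rest frame of the base station: (0.76941+0.786)/(1+0.76941·0.786) = 1.55541/1.60475626 = 0.96925c.

0.9692c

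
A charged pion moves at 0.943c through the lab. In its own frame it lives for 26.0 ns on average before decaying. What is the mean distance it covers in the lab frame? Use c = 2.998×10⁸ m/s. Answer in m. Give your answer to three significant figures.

22.1 m

With β = 0.943, γ = 1/√(1 − 0.943²) = 1/√0.110751 = 3.0049.
Lab-frame lifetime: Δt = γτ = 3.0049 × 26.0 ns = 78.127 ns.
Distance: d = vΔt = 0.943 × 2.998×10⁸ m/s × 7.8127×10^-8 s = 22.1 m.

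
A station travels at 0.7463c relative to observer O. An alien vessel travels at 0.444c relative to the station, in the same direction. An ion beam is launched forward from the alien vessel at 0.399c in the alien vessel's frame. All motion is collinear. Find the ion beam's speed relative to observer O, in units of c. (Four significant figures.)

First combine the ion beam and alien vessel (S''→S'): u₁ = (0.399 + 0.444)/(1 + 0.399×0.444) = 0.843/1.177156 = 0.71613.
Then combine with the station (S'→S): u = (0.71613 + 0.7463)/(1 + 0.71613×0.7463) = 1.46243/1.534447819 = 0.95307.

0.9531c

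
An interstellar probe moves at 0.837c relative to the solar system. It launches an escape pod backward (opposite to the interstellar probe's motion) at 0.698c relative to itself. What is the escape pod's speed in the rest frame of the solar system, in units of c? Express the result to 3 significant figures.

0.334c

Relativistic velocity addition: u = (u' + v)/(1 + u'v/c²), with u' = −0.698c and v = 0.837c.
Numerator: −0.698 + 0.837 = 0.139. Denominator: 1 + (−0.698)(0.837) = 0.415774.
u = 0.139/0.415774 = 0.33432, so the speed is 0.334c.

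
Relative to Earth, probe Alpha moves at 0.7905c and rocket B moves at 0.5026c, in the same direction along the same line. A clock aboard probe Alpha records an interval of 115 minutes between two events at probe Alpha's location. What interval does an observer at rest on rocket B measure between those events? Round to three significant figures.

131 minutes

Speed of probe Alpha in rocket B's frame: u = (v_A − v_B)/(1 − v_A v_B/c²) = (0.7905 − 0.5026)/(1 − 0.7905×0.5026) = 0.2879/0.6026947 = 0.47769; |u| = 0.47769c.
At |u| = 0.47769c, γ = (1 − 0.228188)^(−1/2) = 1.1383.
Probe Alpha's interval is proper; time dilation gives Δt_B = γΔτ = 1.1383 × 115 minutes = 131 minutes.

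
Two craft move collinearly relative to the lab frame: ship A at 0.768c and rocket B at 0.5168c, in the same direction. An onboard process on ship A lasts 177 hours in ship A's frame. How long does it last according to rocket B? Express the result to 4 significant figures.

194.7 hours

Transform ship A's velocity into rocket B's frame: (0.768 − 0.5168)/(1 − 0.768·0.5168) = 0.2512/0.6030976, so the relative speed is 0.41652c.
At |u| = 0.41652c, γ = (1 − 0.173489)^(−1/2) = 1.1.
The clock on ship A records proper time, so rocket B measures Δt = γΔτ = 1.1 × 177 = 194.7 hours.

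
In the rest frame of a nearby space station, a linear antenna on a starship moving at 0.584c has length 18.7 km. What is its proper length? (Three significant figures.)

23.0 km

With β = 0.584, γ = 1/√(1 − 0.584²) = 1/√0.658944 = 1.2319.
Proper length: L₀ = γ·L = 1.2319 × 18.7 = 23.0 km.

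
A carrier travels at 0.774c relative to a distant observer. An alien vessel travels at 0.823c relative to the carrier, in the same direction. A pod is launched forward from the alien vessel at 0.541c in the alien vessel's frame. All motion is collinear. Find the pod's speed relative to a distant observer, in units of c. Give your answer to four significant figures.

Apply u = (u'+v)/(1+u'v) twice. Pod in the carrier frame: (0.541+0.823)/(1+0.541·0.823) = 1.364/1.445243 = 0.94379c.
That velocity, transformed to the rest frame of a distant observer: (0.94379+0.774)/(1+0.94379·0.774) = 1.71779/1.73049346 = 0.99266c.

0.9927c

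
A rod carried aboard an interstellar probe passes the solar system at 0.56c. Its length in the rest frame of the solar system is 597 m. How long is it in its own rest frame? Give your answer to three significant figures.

721 m

With β = 0.56, γ = 1/√(1 − 0.56²) = 1/√0.6864 = 1.207.
Proper length: L₀ = γ·L = 1.207 × 597 = 721 m.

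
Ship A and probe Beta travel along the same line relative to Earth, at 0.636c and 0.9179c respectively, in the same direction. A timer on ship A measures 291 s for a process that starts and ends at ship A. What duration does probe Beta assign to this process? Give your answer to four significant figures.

395.5 s

The velocity of ship A relative to probe Beta is (0.636 − 0.9179)c / (1 − 0.636×0.9179) = −0.67729c; relative speed 0.67729c.
γ for this relative speed: γ = 1/√(1 − 0.458722) = 1.3592.
The clock on ship A records proper time, so probe Beta measures Δt = γΔτ = 1.3592 × 291 = 395.5 s.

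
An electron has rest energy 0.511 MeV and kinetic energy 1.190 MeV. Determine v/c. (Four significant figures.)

K = (γ−1)mc², so γ = 1 + 1.190/0.511 = 3.3288.
Then v/c = √(1 − γ⁻²) = √(1 − 0.0902453) = √0.9097547 = 0.9538.

0.9538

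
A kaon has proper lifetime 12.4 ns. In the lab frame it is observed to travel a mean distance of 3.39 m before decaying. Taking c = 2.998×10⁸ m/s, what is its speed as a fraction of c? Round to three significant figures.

d = βγcτ ⇒ βγ = d/(cτ) = 3.390 m / (3.71752 m) = 0.9119.
β = (βγ)/√(1+(βγ)²) = 0.9119/√1.831562 = 0.674.

0.674c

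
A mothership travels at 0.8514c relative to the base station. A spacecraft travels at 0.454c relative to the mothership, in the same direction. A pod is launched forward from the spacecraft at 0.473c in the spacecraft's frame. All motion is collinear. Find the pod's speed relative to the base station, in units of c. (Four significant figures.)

Compose velocities in two stages. Stage 1 (into S'): u₁ = (0.473+0.454)/(1+0.473×0.454) = 0.76313.
Stage 2 (into S): u = (0.76313+0.8514)/(1+0.76313×0.8514) = 0.97866, so the speed is 0.9787c.

0.9787c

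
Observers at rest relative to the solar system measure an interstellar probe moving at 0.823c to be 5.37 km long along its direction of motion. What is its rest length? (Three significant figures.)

γ = 1/√(1 − β²) = 1/√(1 − 0.677329) = 1/√0.322671 = 1/0.568041 = 1.7604.
Proper length: L₀ = γ·L = 1.7604 × 5.37 = 9.45 km.

9.45 km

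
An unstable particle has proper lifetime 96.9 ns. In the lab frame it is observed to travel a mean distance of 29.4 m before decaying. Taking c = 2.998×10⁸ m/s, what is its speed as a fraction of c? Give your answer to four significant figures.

Lab distance = (lab lifetime)·v = γτ·βc, so βγ = d/(cτ) = 29.40/(2.998×10⁸ × 9.690×10^-8) = 1.012.
With βγ = 1.012: γ² = 1 + (βγ)² = 2.02414, and β = (βγ)/γ = 1.012/1.42272 = 0.7113.

0.7113c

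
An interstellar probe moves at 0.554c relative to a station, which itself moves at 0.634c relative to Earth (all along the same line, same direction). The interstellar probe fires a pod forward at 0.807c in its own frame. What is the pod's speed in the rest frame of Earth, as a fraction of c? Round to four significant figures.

First combine the pod and interstellar probe (S''→S'): u₁ = (0.807 + 0.554)/(1 + 0.807×0.554) = 1.361/1.447078 = 0.94052.
Then combine with the station (S'→S): u = (0.94052 + 0.634)/(1 + 0.94052×0.634) = 1.57452/1.59628968 = 0.98636.

0.9864c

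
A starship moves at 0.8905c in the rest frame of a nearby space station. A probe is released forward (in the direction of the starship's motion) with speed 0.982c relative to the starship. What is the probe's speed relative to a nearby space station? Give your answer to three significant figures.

0.999c

Relativistic velocity addition: u = (u' + v)/(1 + u'v/c²), with u' = 0.982c and v = 0.8905c.
Numerator: 0.982 + 0.8905 = 1.8725. Denominator: 1 + (0.982)(0.8905) = 1.874471.
u = 1.8725/1.874471 = 0.99895, so the speed is 0.999c.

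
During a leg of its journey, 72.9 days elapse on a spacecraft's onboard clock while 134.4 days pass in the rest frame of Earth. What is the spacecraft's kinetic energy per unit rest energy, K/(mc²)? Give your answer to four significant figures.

γ = Δt/Δτ = 134.4/72.9 = 1.84362.
Since K = (γ−1)mc², K/(mc²) = 1.84362 − 1 = 0.8436.

0.8436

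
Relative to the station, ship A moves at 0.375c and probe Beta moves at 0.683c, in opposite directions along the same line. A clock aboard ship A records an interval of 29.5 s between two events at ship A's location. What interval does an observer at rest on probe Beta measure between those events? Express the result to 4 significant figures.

54.73 s

The velocity of ship A relative to probe Beta is (0.375 + 0.683)c / (1 + 0.375×0.683) = 0.84227c; relative speed 0.84227c.
At |u| = 0.84227c, γ = (1 − 0.709419)^(−1/2) = 1.8551.
The clock on ship A records proper time, so probe Beta measures Δt = γΔτ = 1.8551 × 29.5 = 54.73 s.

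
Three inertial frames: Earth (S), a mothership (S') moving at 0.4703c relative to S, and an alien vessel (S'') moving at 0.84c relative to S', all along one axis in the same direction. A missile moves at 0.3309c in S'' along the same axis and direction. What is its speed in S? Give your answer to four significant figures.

0.9690c

First combine the missile and alien vessel (S''→S'): u₁ = (0.3309 + 0.84)/(1 + 0.3309×0.84) = 1.1709/1.277956 = 0.91623.
Then combine with the mothership (S'→S): u = (0.91623 + 0.4703)/(1 + 0.91623×0.4703) = 1.38653/1.430902969 = 0.96899.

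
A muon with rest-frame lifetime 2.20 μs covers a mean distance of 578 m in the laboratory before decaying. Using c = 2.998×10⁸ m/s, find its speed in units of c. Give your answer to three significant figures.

Let x = d/(cτ) = 578.0 m / (2.998×10⁸ m/s × 2.200×10^-6 s) = 0.87634. Since d = βγcτ, x = βγ = β/√(1−β²).
Solving: β² = x²/(1+x²) = 0.767972/1.767972 = 0.43438, so β = 0.659.

0.659c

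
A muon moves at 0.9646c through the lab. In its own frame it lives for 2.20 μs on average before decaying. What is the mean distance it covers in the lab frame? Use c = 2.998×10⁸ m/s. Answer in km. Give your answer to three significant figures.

Lorentz factor: γ = (1 − 0.93045316)^(−1/2) = 3.7919.
Lab-frame lifetime: Δt = γτ = 3.7919 × 2.20 μs = 8.3422 μs.
Distance: d = vΔt = 0.9646 × 2.998×10⁸ m/s × 8.3422×10^-6 s = 2410 m = 2.41 km.

2.41 km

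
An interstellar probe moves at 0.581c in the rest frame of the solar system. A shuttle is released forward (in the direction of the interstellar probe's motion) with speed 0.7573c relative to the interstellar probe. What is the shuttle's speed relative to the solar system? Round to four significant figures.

0.9294c

In units of c, u = (u' + v)/(1 + u'v) with u' = 0.7573 and v = 0.581.
Numerator: 0.7573 + 0.581 = 1.3383. Denominator: 1 + (0.7573)(0.581) = 1.4399913.
u = 1.3383/1.4399913 = 0.92938, so the speed is 0.9294c.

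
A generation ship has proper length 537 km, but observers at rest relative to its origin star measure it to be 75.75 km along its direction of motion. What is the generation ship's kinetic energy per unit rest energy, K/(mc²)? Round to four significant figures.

6.089

γ = L₀/L = 537/75.75 = 7.08911.
K/(mc²) = γ − 1 = 7.08911 − 1 = 6.089.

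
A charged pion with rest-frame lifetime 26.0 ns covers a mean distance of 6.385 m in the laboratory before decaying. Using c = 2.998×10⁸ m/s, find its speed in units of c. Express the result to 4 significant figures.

0.6337c

Let x = d/(cτ) = 6.385 m / (2.998×10⁸ m/s × 2.600×10^-8 s) = 0.81914. Since d = βγcτ, x = βγ = β/√(1−β²).
Solving: β² = x²/(1+x²) = 0.67099/1.67099 = 0.401552, so β = 0.6337.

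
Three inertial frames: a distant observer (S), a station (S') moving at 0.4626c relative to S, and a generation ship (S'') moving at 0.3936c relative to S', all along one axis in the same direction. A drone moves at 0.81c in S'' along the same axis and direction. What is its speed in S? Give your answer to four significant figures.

0.9670c

Compose velocities in two stages. Stage 1 (into S'): u₁ = (0.81+0.3936)/(1+0.81×0.3936) = 0.91264.
Stage 2 (into S): u = (0.91264+0.4626)/(1+0.91264×0.4626) = 0.96699, so the speed is 0.9670c.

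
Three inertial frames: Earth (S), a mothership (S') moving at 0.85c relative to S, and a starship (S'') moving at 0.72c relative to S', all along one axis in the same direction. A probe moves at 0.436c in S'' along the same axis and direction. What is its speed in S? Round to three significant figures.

Compose velocities in two stages. Stage 1 (into S'): u₁ = (0.436+0.72)/(1+0.436×0.72) = 0.87981.
Stage 2 (into S): u = (0.87981+0.85)/(1+0.87981×0.85) = 0.98969, so the speed is 0.990c.

0.990c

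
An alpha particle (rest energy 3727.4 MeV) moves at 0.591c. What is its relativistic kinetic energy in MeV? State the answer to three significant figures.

Lorentz factor: γ = (1 − 0.349281)^(−1/2) = 1.23966.
Kinetic energy: K = (γ − 1)mc² = (1.23966 − 1) × 3727.4 MeV = 0.23966 × 3727.4 = 893 MeV.

893 MeV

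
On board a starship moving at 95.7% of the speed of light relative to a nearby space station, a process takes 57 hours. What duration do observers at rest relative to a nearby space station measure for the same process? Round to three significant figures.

Lorentz factor: γ = (1 − 0.915849)^(−1/2) = 3.4472.
The onboard clock measures proper time, so the interval in the rest frame of a nearby space station is dilated: Δt = γ·Δτ = 3.4472 × 57 hours = 196 hours.

196 hours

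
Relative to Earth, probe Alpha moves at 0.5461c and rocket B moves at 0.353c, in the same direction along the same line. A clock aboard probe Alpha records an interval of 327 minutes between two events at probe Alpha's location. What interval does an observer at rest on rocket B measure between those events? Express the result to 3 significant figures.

The velocity of probe Alpha relative to rocket B is (0.5461 − 0.353)c / (1 − 0.5461×0.353) = 0.23921c; relative speed 0.23921c.
At |u| = 0.23921c, γ = (1 − 0.0572214)^(−1/2) = 1.0299.
Probe Alpha's interval is proper; time dilation gives Δt_B = γΔτ = 1.0299 × 327 minutes = 337 minutes.

337 minutes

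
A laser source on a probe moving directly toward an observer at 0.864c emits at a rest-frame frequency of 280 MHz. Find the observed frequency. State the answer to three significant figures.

Relativistic Doppler (source moving toward): f_obs = f_src · √((1+β)/(1−β)).
With β = 0.864: factor = √(1.864/0.136) = 3.7021.
f_obs = 280 × 3.7021 = 1040 MHz.

1040 MHz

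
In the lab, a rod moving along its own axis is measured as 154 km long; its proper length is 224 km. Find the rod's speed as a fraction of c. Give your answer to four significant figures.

0.7262c

Length contraction gives γ = L₀/L = 224/154 = 1.4545.
β = √(1 − 1/γ²) = √0.527314 = 0.7262.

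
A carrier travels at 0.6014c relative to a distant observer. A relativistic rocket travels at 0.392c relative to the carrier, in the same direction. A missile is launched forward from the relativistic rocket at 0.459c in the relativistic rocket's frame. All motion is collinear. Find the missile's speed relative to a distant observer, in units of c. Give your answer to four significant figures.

First combine the missile and relativistic rocket (S''→S'): u₁ = (0.459 + 0.392)/(1 + 0.459×0.392) = 0.851/1.179928 = 0.72123.
Then combine with the carrier (S'→S): u = (0.72123 + 0.6014)/(1 + 0.72123×0.6014) = 1.32263/1.433747722 = 0.9225.

0.9225c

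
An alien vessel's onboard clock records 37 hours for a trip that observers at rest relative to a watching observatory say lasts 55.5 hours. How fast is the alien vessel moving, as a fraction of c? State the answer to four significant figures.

γ = Δt/Δτ = 55.5/37 = 1.5.
β = √(1 − 1/γ²) = √(1 − 0.444444) = √0.555556 = 0.7454.

0.7454c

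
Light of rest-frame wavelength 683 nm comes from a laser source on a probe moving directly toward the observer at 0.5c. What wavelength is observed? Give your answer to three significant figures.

Relativistic Doppler for wavelength: λ_obs = λ_src · √((1−β)/(1+β)).
With β = 0.5: factor = √(0.5/1.5) = 0.57735.
λ_obs = 683 × 0.57735 = 394 nm.

394 nm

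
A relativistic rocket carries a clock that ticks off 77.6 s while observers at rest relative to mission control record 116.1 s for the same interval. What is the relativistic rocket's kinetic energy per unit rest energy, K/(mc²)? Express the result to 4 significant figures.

The time-dilation ratio gives γ = 116.1/77.6 = 1.49613.
K/(mc²) = γ − 1 = 1.49613 − 1 = 0.4961.

0.4961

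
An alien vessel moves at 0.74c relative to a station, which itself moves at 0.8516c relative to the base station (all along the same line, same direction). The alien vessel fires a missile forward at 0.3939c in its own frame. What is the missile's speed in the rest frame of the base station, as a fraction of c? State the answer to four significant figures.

Compose velocities in two stages. Stage 1 (into S'): u₁ = (0.3939+0.74)/(1+0.3939×0.74) = 0.87798.
Stage 2 (into S): u = (0.87798+0.8516)/(1+0.87798×0.8516) = 0.98964, so the speed is 0.9896c.

0.9896c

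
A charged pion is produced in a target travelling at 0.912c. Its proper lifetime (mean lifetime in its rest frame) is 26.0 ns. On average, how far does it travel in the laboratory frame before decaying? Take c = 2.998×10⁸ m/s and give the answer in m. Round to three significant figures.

17.3 m

γ = 1/√(1 − β²) = 1/√(1 − 0.831744) = 1/√0.168256 = 1/0.41019 = 2.4379.
Lab-frame lifetime: Δt = γτ = 2.4379 × 26.0 ns = 63.385 ns.
Distance: d = vΔt = 0.912 × 2.998×10⁸ m/s × 6.3385×10^-8 s = 17.3 m.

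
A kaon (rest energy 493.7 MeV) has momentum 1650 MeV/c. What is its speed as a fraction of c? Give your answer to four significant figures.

pc/(mc²) = 1650/493.7 = 3.3421 = βγ = β/√(1−β²).
So β² = x²/(1 + x²) with x = 3.3421: x² = 11.1696, β² = 11.1696/12.1696 = 0.917828, β = 0.9580.

0.9580c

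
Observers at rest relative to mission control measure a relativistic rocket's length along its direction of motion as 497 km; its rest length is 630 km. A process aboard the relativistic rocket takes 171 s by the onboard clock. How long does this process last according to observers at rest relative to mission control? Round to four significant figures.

216.8 s

From L = L₀/γ: γ = 630/497 = 1.26761.
The same γ dilates the second interval: 1.26761 × 171 s = 216.8 s.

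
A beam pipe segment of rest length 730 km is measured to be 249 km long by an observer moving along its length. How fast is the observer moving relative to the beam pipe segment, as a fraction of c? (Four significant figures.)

Length contraction gives γ = L₀/L = 730/249 = 2.9317.
β = √(1 − 1/γ²) = √0.883651 = 0.9400.

0.9400c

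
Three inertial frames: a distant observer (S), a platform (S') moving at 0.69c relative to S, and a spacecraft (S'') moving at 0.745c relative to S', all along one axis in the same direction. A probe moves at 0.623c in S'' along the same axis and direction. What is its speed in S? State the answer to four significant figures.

First combine the probe and spacecraft (S''→S'): u₁ = (0.623 + 0.745)/(1 + 0.623×0.745) = 1.368/1.464135 = 0.93434.
Then combine with the platform (S'→S): u = (0.93434 + 0.69)/(1 + 0.93434×0.69) = 1.62434/1.6446946 = 0.98762.

0.9876c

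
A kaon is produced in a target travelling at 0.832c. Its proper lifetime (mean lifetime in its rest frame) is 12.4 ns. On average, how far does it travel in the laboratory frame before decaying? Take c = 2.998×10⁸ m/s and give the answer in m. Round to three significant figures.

5.58 m

With β = 0.832, γ = 1/√(1 − 0.832²) = 1/√0.307776 = 1.8025.
Lab-frame lifetime: Δt = γτ = 1.8025 × 12.4 ns = 22.351 ns.
Distance: d = vΔt = 0.832 × 2.998×10⁸ m/s × 2.2351×10^-8 s = 5.58 m.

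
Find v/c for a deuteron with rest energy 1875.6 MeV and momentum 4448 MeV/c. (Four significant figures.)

0.9214

βγ = pc/(mc²) = 4448/1875.6 = 2.3715.
Since γ² = 1 + (βγ)² = 6.62401, γ = √6.62401 = 2.57372, and β = (βγ)/γ = 2.3715/2.57372 = 0.9214.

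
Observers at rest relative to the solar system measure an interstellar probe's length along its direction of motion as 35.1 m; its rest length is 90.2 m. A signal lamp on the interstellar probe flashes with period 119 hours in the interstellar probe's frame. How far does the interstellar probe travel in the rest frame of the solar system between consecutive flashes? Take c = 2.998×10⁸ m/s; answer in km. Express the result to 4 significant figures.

γ = L₀/L = 90.2/35.1 = 2.5698.
β = √(1 − 1/γ²) = 0.92118. Lab-frame period = γτ = 2.5698×119 hours = 305.81 hours. Distance = βc × γτ = 0.92118 × 2.998×10⁸ m/s × 1100916 s = 3.0404×10^14 m = 3.040×10^11 km.

3.040×10^11 km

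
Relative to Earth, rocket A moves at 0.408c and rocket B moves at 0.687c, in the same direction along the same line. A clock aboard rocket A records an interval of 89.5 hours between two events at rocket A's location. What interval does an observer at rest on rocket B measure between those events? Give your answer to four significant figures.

97.09 hours

The velocity of rocket A relative to rocket B is (0.408 − 0.687)c / (1 − 0.408×0.687) = −0.38766c; relative speed 0.38766c.
γ for this relative speed: γ = 1/√(1 − 0.15028) = 1.0848.
The clock on rocket A records proper time, so rocket B measures Δt = γΔτ = 1.0848 × 89.5 = 97.09 hours.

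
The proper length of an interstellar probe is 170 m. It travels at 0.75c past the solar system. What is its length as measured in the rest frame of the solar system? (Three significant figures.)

112 m

With β = 0.75, γ = 1/√(1 − 0.75²) = 1/√0.4375 = 1.5119.
Length contraction: L = L₀/γ = 170/1.5119 = 112 m.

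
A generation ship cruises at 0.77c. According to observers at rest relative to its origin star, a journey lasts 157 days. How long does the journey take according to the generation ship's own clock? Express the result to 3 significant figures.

With β = 0.77, γ = 1/√(1 − 0.77²) = 1/√0.4071 = 1.5673.
The moving clock records proper time: Δτ = Δt/γ = 157/1.5673 = 100 days.

100 days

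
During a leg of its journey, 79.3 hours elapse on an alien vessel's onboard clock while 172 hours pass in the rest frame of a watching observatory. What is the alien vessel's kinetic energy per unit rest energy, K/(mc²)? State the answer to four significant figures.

1.169

From Δt = γΔτ: γ = 172/79.3 = 2.16898.
Since K = (γ−1)mc², K/(mc²) = 2.16898 − 1 = 1.169.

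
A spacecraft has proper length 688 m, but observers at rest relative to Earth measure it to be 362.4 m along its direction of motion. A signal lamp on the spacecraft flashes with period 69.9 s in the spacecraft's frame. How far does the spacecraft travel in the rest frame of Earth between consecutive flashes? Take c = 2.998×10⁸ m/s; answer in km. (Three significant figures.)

γ = L₀/L = 688/362.4 = 1.89845.
β = √(1 − 1/γ²) = 0.85002. Lab-frame period = γτ = 1.89845×69.9 s = 132.7 s. Distance = βc × γτ = 0.85002 × 2.998×10⁸ m/s × 132.7 s = 3.3817×10^10 m = 3.38×10^7 km.

3.38×10^7 km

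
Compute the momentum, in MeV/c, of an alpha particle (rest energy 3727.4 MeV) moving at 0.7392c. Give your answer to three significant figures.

4090 MeV/c

γ = 1/√(1 − β²) = 1/√(1 − 0.54641664) = 1/√0.45358336 = 1/0.673486 = 1.4848.
Momentum: p = γβ·mc = 1.4848 × 0.7392 × 3727.4 MeV/c = 4090 MeV/c.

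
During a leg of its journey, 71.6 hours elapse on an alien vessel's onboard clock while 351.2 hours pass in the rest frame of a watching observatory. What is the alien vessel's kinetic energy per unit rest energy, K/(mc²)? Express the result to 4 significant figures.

3.905

From Δt = γΔτ: γ = 351.2/71.6 = 4.90503.
Since K = (γ−1)mc², K/(mc²) = 4.90503 − 1 = 3.905.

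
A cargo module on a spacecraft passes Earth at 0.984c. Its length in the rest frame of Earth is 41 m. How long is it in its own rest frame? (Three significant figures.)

230 m

With β = 0.984, γ = 1/√(1 − 0.984²) = 1/√0.031744 = 5.6127.
Proper length: L₀ = γ·L = 5.6127 × 41 = 230 m.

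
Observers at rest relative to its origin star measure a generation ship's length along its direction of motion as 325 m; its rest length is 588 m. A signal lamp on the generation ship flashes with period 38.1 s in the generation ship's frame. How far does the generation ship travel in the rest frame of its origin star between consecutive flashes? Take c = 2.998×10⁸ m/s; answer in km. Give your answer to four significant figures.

1.722×10^7 km

From L = L₀/γ: γ = 588/325 = 1.80923.
β = √(1 − 1/γ²) = 0.83337. Lab-frame period = γτ = 1.80923×38.1 s = 68.932 s. Distance = βc × γτ = 0.83337 × 2.998×10⁸ m/s × 68.932 s = 1.7222×10^10 m = 1.722×10^7 km.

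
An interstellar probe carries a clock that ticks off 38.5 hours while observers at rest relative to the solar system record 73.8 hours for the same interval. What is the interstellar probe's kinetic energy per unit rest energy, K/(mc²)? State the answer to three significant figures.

0.917

γ = Δt/Δτ = 73.8/38.5 = 1.91688.
K/(mc²) = γ − 1 = 1.91688 − 1 = 0.917.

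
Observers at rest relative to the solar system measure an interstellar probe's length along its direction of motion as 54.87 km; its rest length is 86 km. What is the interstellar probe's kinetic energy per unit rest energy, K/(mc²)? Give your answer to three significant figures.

0.567

γ = L₀/L = 86/54.87 = 1.56734.
K/(mc²) = γ − 1 = 1.56734 − 1 = 0.567.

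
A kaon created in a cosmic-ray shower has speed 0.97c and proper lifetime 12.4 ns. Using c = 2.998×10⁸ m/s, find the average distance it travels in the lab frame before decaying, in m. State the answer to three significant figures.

With β = 0.97, γ = 1/√(1 − 0.97²) = 1/√0.0591 = 4.1135.
Lab-frame lifetime: Δt = γτ = 4.1135 × 12.4 ns = 51.007 ns.
Distance: d = vΔt = 0.97 × 2.998×10⁸ m/s × 5.1007×10^-8 s = 14.8 m.

14.8 m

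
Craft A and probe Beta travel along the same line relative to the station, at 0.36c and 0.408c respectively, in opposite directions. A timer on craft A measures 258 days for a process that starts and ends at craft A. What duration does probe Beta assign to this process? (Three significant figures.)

Transform craft A's velocity into probe Beta's frame: (0.36 + 0.408)/(1 + 0.36·0.408) = 0.768/1.14688, so the relative speed is 0.66964c.
γ for this relative speed: γ = 1/√(1 − 0.448418) = 1.3465.
Craft A's interval is proper; time dilation gives Δt_B = γΔτ = 1.3465 × 258 days = 347 days.

347 days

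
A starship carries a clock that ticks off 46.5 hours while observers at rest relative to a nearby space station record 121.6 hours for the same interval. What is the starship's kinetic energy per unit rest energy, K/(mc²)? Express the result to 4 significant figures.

From Δt = γΔτ: γ = 121.6/46.5 = 2.61505.
Since K = (γ−1)mc², K/(mc²) = 2.61505 − 1 = 1.615.

1.615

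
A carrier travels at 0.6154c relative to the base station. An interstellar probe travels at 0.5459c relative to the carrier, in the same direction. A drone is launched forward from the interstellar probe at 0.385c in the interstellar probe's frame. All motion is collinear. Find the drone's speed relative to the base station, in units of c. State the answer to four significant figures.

0.9398c

First combine the drone and interstellar probe (S''→S'): u₁ = (0.385 + 0.5459)/(1 + 0.385×0.5459) = 0.9309/1.2101715 = 0.76923.
Then combine with the carrier (S'→S): u = (0.76923 + 0.6154)/(1 + 0.76923×0.6154) = 1.38463/1.473384142 = 0.93976.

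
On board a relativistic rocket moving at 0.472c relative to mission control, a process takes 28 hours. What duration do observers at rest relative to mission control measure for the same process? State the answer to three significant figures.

γ = 1/√(1 − β²) = 1/√(1 − 0.222784) = 1/√0.777216 = 1/0.881599 = 1.1343.
The onboard clock measures proper time, so the interval in the rest frame of mission control is dilated: Δt = γ·Δτ = 1.1343 × 28 hours = 31.8 hours.

31.8 hours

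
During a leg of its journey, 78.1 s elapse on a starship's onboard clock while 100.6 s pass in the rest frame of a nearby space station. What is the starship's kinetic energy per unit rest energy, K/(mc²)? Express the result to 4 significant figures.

γ = Δt/Δτ = 100.6/78.1 = 1.28809.
Since K = (γ−1)mc², K/(mc²) = 1.28809 − 1 = 0.2881.

0.2881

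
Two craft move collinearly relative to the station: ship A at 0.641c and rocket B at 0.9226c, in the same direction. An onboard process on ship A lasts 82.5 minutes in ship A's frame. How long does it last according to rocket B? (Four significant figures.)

Transform ship A's velocity into rocket B's frame: (0.641 − 0.9226)/(1 − 0.641·0.9226) = −0.2816/0.4086134, so the relative speed is 0.68916c.
At |u| = 0.68916c, γ = (1 − 0.474942)^(−1/2) = 1.3801.
The clock on ship A records proper time, so rocket B measures Δt = γΔτ = 1.3801 × 82.5 = 113.9 minutes.

113.9 minutes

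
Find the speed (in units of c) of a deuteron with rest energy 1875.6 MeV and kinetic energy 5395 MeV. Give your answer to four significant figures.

0.9662c

K = (γ−1)mc², so γ = 1 + 5395/1875.6 = 3.8764.
Then v/c = √(1 − γ⁻²) = √(1 − 0.0665492) = √0.9334508 = 0.9662.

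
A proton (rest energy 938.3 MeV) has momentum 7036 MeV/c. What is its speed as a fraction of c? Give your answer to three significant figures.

pc/(mc²) = 7036/938.3 = 7.4987 = βγ = β/√(1−β²).
So β² = x²/(1 + x²) with x = 7.4987: x² = 56.2305, β² = 56.2305/57.2305 = 0.982527, β = 0.991.

0.991c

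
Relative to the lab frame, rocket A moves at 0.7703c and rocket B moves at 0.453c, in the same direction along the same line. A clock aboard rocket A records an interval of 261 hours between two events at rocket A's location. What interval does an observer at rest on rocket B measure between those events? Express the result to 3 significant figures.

299 hours

Transform rocket A's velocity into rocket B's frame: (0.7703 − 0.453)/(1 − 0.7703·0.453) = 0.3173/0.6510541, so the relative speed is 0.48736c.
At |u| = 0.48736c, γ = (1 − 0.23752)^(−1/2) = 1.1452.
Rocket A's interval is proper; time dilation gives Δt_B = γΔτ = 1.1452 × 261 hours = 299 hours.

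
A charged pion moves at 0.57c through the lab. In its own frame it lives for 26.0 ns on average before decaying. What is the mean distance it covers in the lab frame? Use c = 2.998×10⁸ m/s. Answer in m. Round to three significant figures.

5.41 m

With β = 0.57, γ = 1/√(1 − 0.57²) = 1/√0.6751 = 1.2171.
Lab-frame lifetime: Δt = γτ = 1.2171 × 26.0 ns = 31.645 ns.
Distance: d = vΔt = 0.57 × 2.998×10⁸ m/s × 3.1645×10^-8 s = 5.41 m.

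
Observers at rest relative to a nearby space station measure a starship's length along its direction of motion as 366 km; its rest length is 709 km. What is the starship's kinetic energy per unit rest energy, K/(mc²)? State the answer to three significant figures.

From L = L₀/γ: γ = 709/366 = 1.93716.
K/(mc²) = γ − 1 = 1.93716 − 1 = 0.937.

0.937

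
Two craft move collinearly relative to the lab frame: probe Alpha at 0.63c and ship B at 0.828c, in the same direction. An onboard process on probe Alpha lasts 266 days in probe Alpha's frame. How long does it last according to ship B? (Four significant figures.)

292.2 days

Speed of probe Alpha in ship B's frame: u = (v_A − v_B)/(1 − v_A v_B/c²) = (0.63 − 0.828)/(1 − 0.63×0.828) = −0.198/0.47836 = −0.41391; |u| = 0.41391c.
γ for this relative speed: γ = 1/√(1 − 0.171321) = 1.0985.
Probe Alpha's interval is proper; time dilation gives Δt_B = γΔτ = 1.0985 × 266 days = 292.2 days.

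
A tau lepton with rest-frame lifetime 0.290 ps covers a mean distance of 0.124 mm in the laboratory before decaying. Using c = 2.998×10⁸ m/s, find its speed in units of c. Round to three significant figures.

0.819c

d = βγcτ ⇒ βγ = d/(cτ) = 1.240×10^-4 m / (8.6942×10^-5 m) = 1.4262.
β = (βγ)/√(1+(βγ)²) = 1.4262/√3.03405 = 0.819.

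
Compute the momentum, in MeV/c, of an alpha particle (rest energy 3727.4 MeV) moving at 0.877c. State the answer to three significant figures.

Lorentz factor: γ = (1 − 0.769129)^(−1/2) = 2.0812.
Momentum: p = γβ·mc = 2.0812 × 0.877 × 3727.4 MeV/c = 6800 MeV/c.

6800 MeV/c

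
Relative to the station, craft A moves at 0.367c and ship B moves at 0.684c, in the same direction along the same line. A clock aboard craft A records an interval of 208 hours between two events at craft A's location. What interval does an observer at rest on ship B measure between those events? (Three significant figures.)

Transform craft A's velocity into ship B's frame: (0.367 − 0.684)/(1 − 0.367·0.684) = −0.317/0.748972, so the relative speed is 0.42325c.
γ for this relative speed: γ = 1/√(1 − 0.179141) = 1.1037.
Craft A's interval is proper; time dilation gives Δt_B = γΔτ = 1.1037 × 208 hours = 230 hours.

230 hours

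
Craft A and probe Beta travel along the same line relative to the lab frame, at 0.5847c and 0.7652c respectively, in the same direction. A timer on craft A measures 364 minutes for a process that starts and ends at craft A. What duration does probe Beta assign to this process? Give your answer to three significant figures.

385 minutes

The velocity of craft A relative to probe Beta is (0.5847 − 0.7652)c / (1 − 0.5847×0.7652) = −0.32665c; relative speed 0.32665c.
γ for this relative speed: γ = 1/√(1 − 0.1067) = 1.058.
The clock on craft A records proper time, so probe Beta measures Δt = γΔτ = 1.058 × 364 = 385 minutes.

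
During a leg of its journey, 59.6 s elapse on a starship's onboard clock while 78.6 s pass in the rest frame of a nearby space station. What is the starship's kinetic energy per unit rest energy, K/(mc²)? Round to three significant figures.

0.319

γ = Δt/Δτ = 78.6/59.6 = 1.31879.
Since K = (γ−1)mc², K/(mc²) = 1.31879 − 1 = 0.319.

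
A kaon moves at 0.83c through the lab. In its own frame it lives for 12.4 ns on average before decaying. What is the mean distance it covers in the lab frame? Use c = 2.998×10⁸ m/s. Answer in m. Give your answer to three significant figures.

5.53 m

γ = 1/√(1 − β²) = 1/√(1 − 0.6889) = 1/√0.3111 = 1/0.557763 = 1.7929.
Lab-frame lifetime: Δt = γτ = 1.7929 × 12.4 ns = 22.232 ns.
Distance: d = vΔt = 0.83 × 2.998×10⁸ m/s × 2.2232×10^-8 s = 5.53 m.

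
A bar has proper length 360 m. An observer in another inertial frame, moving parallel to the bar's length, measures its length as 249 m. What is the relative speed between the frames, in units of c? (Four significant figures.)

Length contraction gives γ = L₀/L = 360/249 = 1.4458.
β = √(1 − 1/γ²) = √0.521608 = 0.7222.

0.7222c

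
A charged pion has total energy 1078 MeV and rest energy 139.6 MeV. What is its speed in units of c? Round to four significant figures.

Total energy E = γmc² gives γ = 1078/139.6 = 7.7221.
Hence β = √(1 − 1/γ²) = √(1 − 0.0167698) = √0.9832302 = 0.9916.

0.9916c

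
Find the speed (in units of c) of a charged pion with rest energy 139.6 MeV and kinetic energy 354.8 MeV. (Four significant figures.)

K = (γ−1)mc², so γ = 1 + 354.8/139.6 = 3.5415.
Then v/c = √(1 − γ⁻²) = √(1 − 0.0797307) = √0.9202693 = 0.9593.

0.9593c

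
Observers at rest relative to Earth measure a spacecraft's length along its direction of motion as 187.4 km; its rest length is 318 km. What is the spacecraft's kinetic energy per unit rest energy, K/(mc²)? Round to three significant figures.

0.697

From L = L₀/γ: γ = 318/187.4 = 1.69691.
Since K = (γ−1)mc², K/(mc²) = 1.69691 − 1 = 0.697.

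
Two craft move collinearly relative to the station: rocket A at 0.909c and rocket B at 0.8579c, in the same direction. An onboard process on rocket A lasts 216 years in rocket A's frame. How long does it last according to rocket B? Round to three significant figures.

222 years

The velocity of rocket A relative to rocket B is (0.909 − 0.8579)c / (1 − 0.909×0.8579) = 0.23209c; relative speed 0.23209c.
γ for this relative speed: γ = 1/√(1 − 0.0538658) = 1.0281.
Rocket A's interval is proper; time dilation gives Δt_B = γΔτ = 1.0281 × 216 years = 222 years.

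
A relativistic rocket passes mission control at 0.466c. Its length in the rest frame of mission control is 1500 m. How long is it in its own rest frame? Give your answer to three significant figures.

With β = 0.466, γ = 1/√(1 − 0.466²) = 1/√0.782844 = 1.1302.
Proper length: L₀ = γ·L = 1.1302 × 1500 = 1700 m.

1700 m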